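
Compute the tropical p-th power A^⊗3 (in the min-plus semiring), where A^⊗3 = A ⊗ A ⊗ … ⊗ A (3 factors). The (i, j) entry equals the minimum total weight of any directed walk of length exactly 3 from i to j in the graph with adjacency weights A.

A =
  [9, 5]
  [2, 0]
A^⊗3 =
  [7, 5]
  [2, 0]

Each entry (A^⊗3)_ij equals the minimum over all length-3 walks i = v_0 → v_1 → … → v_3 = j of Σ_t A[v_t][v_{t+1}]. For example, for (i, j) = (0, 1) we minimise over 4 possible intermediate vertex sequences; the minimum is 5, attained along the walk 0 → 1 → 1 → 1.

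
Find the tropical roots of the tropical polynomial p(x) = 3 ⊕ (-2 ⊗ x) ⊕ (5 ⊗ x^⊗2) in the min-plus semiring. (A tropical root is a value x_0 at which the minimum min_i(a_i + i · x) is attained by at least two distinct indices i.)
Roots: {-7, 5}

Each tropical root is a break point of the lower envelope of the lines y = a_i + i · x (there are 3 lines, with slopes 0, 1, ..., 2). Only the lines that attain the minimum somewhere contribute to roots; other lines are dominated. Here the surviving (envelope) indices are i = 2, i = 1, i = 0.
Intersections between consecutive envelope lines give the roots: for adjacent envelope indices i < j the intersection is x = (a_i − a_j) / (j − i). Reading off the sorted break points: {-7, 5}.
Verification: at each break x_0, at least two indices attain the minimum of min_i(a_i + i · x_0).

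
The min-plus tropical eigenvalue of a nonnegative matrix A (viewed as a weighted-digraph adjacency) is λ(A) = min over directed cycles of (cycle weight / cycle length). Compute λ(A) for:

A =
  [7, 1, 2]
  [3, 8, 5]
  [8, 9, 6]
λ(A) = 2

Enumerate directed cycles and compute their means (weight / length). Sample:
  cycle 0 → 0: weight = 7, length = 1, mean = 7/1 ≈ 7.000
  cycle 1 → 1: weight = 8, length = 1, mean = 8/1 ≈ 8.000
  cycle 2 → 2: weight = 6, length = 1, mean = 6/1 ≈ 6.000
  cycle 0 → 1 → 0: weight = 4, length = 2, mean = 4/2 ≈ 2.000
  cycle 0 → 2 → 0: weight = 10, length = 2, mean = 10/2 ≈ 5.000
  cycle 1 → 0 → 1: weight = 4, length = 2, mean = 4/2 ≈ 2.000
Minimum mean = 2.000, attained e.g. along the cycle 0 → 1 → 0 with weight 4 and length 2. So λ(A) = 4/2 = 2.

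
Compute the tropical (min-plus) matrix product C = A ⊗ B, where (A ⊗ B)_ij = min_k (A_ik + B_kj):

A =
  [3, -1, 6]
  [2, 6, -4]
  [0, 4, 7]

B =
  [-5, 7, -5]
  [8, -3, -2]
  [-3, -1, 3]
A ⊗ B =
  [-2, -4, -3]
  [-7, -5, -3]
  [-5, 1, -5]

Apply the min-plus product entry-by-entry:
  C[0][0] = min over k of (A[0][0] + B[0][0] = 3 + -5 = -2, A[0][1] + B[1][0] = -1 + 8 = 7, A[0][2] + B[2][0] = 6 + -3 = 3) = -2 (attained at k = 0)
  C[0][1] = min over k of (A[0][0] + B[0][1] = 3 + 7 = 10, A[0][1] + B[1][1] = -1 + -3 = -4, A[0][2] + B[2][1] = 6 + -1 = 5) = -4 (attained at k = 1)
  C[0][2] = min over k of (A[0][0] + B[0][2] = 3 + -5 = -2, A[0][1] + B[1][2] = -1 + -2 = -3, A[0][2] + B[2][2] = 6 + 3 = 9) = -3 (attained at k = 1)
  C[1][0] = min over k of (A[1][0] + B[0][0] = 2 + -5 = -3, A[1][1] + B[1][0] = 6 + 8 = 14, A[1][2] + B[2][0] = -4 + -3 = -7) = -7 (attained at k = 2)
  C[1][1] = min over k of (A[1][0] + B[0][1] = 2 + 7 = 9, A[1][1] + B[1][1] = 6 + -3 = 3, A[1][2] + B[2][1] = -4 + -1 = -5) = -5 (attained at k = 2)
  C[1][2] = min over k of (A[1][0] + B[0][2] = 2 + -5 = -3, A[1][1] + B[1][2] = 6 + -2 = 4, A[1][2] + B[2][2] = -4 + 3 = -1) = -3 (attained at k = 0)
  C[2][0] = min over k of (A[2][0] + B[0][0] = 0 + -5 = -5, A[2][1] + B[1][0] = 4 + 8 = 12, A[2][2] + B[2][0] = 7 + -3 = 4) = -5 (attained at k = 0)
  C[2][1] = min over k of (A[2][0] + B[0][1] = 0 + 7 = 7, A[2][1] + B[1][1] = 4 + -3 = 1, A[2][2] + B[2][1] = 7 + -1 = 6) = 1 (attained at k = 1)
  C[2][2] = min over k of (A[2][0] + B[0][2] = 0 + -5 = -5, A[2][1] + B[1][2] = 4 + -2 = 2, A[2][2] + B[2][2] = 7 + 3 = 10) = -5 (attained at k = 0)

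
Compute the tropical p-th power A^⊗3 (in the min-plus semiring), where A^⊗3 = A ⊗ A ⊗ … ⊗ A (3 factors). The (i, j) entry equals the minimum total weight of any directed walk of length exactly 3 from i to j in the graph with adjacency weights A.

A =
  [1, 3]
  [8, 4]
A^⊗3 =
  [3, 5]
  [10, 12]

Each entry (A^⊗3)_ij equals the minimum over all length-3 walks i = v_0 → v_1 → … → v_3 = j of Σ_t A[v_t][v_{t+1}]. For example, for (i, j) = (0, 1) we minimise over 4 possible intermediate vertex sequences; the minimum is 5, attained along the walk 0 → 0 → 0 → 1.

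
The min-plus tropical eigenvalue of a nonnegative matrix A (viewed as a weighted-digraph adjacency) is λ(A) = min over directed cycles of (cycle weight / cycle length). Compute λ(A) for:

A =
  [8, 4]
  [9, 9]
λ(A) = 13/2

Enumerate directed cycles and compute their means (weight / length). Sample:
  cycle 0 → 0: weight = 8, length = 1, mean = 8/1 ≈ 8.000
  cycle 1 → 1: weight = 9, length = 1, mean = 9/1 ≈ 9.000
  cycle 0 → 1 → 0: weight = 13, length = 2, mean = 13/2 ≈ 6.500
  cycle 1 → 0 → 1: weight = 13, length = 2, mean = 13/2 ≈ 6.500
Minimum mean = 6.500, attained e.g. along the cycle 0 → 1 → 0 with weight 13 and length 2. So λ(A) = 13/2 = 13/2.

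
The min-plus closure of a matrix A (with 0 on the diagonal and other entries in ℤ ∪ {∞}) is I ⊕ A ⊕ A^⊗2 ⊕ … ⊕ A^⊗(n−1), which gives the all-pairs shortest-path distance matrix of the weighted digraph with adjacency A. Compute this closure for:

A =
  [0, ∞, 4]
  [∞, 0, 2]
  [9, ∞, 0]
Closure =
  [0, ∞, 4]
  [11, 0, 2]
  [9, ∞, 0]

This is the Floyd-Warshall all-pairs shortest-path computation. For each intermediate vertex k = 0, 1, …, 2, update dist[i][j] ← min(dist[i][j], dist[i][k] + dist[k][j]). The final matrix gives, for each (i, j), the minimum total weight of any directed path from i to j (possibly empty when i = j).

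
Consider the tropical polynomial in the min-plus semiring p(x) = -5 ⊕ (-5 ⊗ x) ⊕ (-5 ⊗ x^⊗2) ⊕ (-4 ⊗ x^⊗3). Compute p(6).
p(6) = -5

A tropical monomial a ⊗ x^⊗i evaluates to a + i · x. Evaluating each term at x = 6:
  Term 0 contributes -5 + 0 · 6 = -5
  Term 1 contributes -5 + 1 · 6 = 1
  Term 2 contributes -5 + 2 · 6 = 7
  Term 3 contributes -4 + 3 · 6 = 14
p(6) = ⊕ of these = min[-5, 1, 7, 14] = -5.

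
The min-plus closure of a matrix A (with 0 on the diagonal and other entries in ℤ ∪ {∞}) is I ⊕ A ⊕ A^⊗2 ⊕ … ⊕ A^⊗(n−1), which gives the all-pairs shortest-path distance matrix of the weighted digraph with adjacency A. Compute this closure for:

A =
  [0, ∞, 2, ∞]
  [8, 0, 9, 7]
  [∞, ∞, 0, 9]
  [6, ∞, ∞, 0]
Closure =
  [0, ∞, 2, 11]
  [8, 0, 9, 7]
  [15, ∞, 0, 9]
  [6, ∞, 8, 0]

This is the Floyd-Warshall all-pairs shortest-path computation. For each intermediate vertex k = 0, 1, …, 3, update dist[i][j] ← min(dist[i][j], dist[i][k] + dist[k][j]). The final matrix gives, for each (i, j), the minimum total weight of any directed path from i to j (possibly empty when i = j).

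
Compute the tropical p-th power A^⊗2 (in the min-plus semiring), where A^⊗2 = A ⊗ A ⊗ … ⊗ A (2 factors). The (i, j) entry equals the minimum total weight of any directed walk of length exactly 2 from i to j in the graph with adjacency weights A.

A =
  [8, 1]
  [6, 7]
A^⊗2 =
  [7, 8]
  [13, 7]

Each entry (A^⊗2)_ij equals the minimum over all length-2 walks i = v_0 → v_1 → … → v_2 = j of Σ_t A[v_t][v_{t+1}]. For example, for (i, j) = (0, 1) we minimise over 2 possible intermediate vertex sequences; the minimum is 8, attained along the walk 0 → 1 → 1.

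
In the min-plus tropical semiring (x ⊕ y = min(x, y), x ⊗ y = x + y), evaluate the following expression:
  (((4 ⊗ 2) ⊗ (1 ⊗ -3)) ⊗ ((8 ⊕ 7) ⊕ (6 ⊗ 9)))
(((4 ⊗ 2) ⊗ (1 ⊗ -3)) ⊗ ((8 ⊕ 7) ⊕ (6 ⊗ 9))) = 11

Expand innermost to outermost. Recall ⊕ takes the minimum of its arguments and ⊗ takes their sum. Working out the expression (((4 ⊗ 2) ⊗ (1 ⊗ -3)) ⊗ ((8 ⊕ 7) ⊕ (6 ⊗ 9))) gives 11.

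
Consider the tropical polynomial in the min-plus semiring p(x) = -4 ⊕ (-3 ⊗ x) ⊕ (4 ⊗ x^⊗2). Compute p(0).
p(0) = -4

A tropical monomial a ⊗ x^⊗i evaluates to a + i · x. Evaluating each term at x = 0:
  Term 0 contributes -4 + 0 · 0 = -4
  Term 1 contributes -3 + 1 · 0 = -3
  Term 2 contributes 4 + 2 · 0 = 4
p(0) = ⊕ of these = min[-4, -3, 4] = -4.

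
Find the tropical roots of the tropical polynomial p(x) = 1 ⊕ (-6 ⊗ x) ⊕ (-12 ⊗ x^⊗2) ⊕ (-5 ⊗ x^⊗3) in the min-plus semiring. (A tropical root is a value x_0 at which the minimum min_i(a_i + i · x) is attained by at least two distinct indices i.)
Roots: {-7, 6, 7}

Each tropical root is a break point of the lower envelope of the lines y = a_i + i · x (there are 4 lines, with slopes 0, 1, ..., 3). Only the lines that attain the minimum somewhere contribute to roots; other lines are dominated. Here the surviving (envelope) indices are i = 3, i = 2, i = 1, i = 0.
Intersections between consecutive envelope lines give the roots: for adjacent envelope indices i < j the intersection is x = (a_i − a_j) / (j − i). Reading off the sorted break points: {-7, 6, 7}.
Verification: at each break x_0, at least two indices attain the minimum of min_i(a_i + i · x_0).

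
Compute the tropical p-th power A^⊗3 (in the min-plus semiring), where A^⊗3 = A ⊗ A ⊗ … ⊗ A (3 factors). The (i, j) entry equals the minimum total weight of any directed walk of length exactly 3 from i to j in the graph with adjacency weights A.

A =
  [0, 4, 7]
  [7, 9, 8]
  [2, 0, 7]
A^⊗3 =
  [0, 4, 7]
  [7, 11, 14]
  [2, 6, 9]

Each entry (A^⊗3)_ij equals the minimum over all length-3 walks i = v_0 → v_1 → … → v_3 = j of Σ_t A[v_t][v_{t+1}]. For example, for (i, j) = (0, 2) we minimise over 9 possible intermediate vertex sequences; the minimum is 7, attained along the walk 0 → 0 → 0 → 2.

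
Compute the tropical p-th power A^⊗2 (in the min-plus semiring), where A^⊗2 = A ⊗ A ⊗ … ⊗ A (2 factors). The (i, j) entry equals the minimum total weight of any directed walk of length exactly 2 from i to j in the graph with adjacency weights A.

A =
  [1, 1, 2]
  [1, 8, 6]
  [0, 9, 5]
A^⊗2 =
  [2, 2, 3]
  [2, 2, 3]
  [1, 1, 2]

Each entry (A^⊗2)_ij equals the minimum over all length-2 walks i = v_0 → v_1 → … → v_2 = j of Σ_t A[v_t][v_{t+1}]. For example, for (i, j) = (0, 2) we minimise over 3 possible intermediate vertex sequences; the minimum is 3, attained along the walk 0 → 0 → 2.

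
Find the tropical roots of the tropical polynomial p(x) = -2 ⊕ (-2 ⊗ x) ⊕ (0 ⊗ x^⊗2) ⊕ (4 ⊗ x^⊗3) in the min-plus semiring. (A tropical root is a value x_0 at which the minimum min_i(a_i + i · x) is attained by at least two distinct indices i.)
Roots: {-4, -2, 0}

Each tropical root is a break point of the lower envelope of the lines y = a_i + i · x (there are 4 lines, with slopes 0, 1, ..., 3). Only the lines that attain the minimum somewhere contribute to roots; other lines are dominated. Here the surviving (envelope) indices are i = 3, i = 2, i = 1, i = 0.
Intersections between consecutive envelope lines give the roots: for adjacent envelope indices i < j the intersection is x = (a_i − a_j) / (j − i). Reading off the sorted break points: {-4, -2, 0}.
Verification: at each break x_0, at least two indices attain the minimum of min_i(a_i + i · x_0).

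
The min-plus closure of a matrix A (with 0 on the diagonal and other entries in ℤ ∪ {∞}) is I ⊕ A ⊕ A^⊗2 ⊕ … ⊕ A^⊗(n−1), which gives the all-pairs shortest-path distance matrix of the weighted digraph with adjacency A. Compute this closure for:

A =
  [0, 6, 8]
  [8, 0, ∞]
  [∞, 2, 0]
Closure =
  [0, 6, 8]
  [8, 0, 16]
  [10, 2, 0]

This is the Floyd-Warshall all-pairs shortest-path computation. For each intermediate vertex k = 0, 1, …, 2, update dist[i][j] ← min(dist[i][j], dist[i][k] + dist[k][j]). The final matrix gives, for each (i, j), the minimum total weight of any directed path from i to j (possibly empty when i = j).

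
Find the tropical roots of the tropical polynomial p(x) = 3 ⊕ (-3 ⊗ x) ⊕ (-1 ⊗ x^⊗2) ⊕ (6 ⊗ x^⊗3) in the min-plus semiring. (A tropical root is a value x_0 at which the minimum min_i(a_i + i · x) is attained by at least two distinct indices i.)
Roots: {-7, -2, 6}

Each tropical root is a break point of the lower envelope of the lines y = a_i + i · x (there are 4 lines, with slopes 0, 1, ..., 3). Only the lines that attain the minimum somewhere contribute to roots; other lines are dominated. Here the surviving (envelope) indices are i = 3, i = 2, i = 1, i = 0.
Intersections between consecutive envelope lines give the roots: for adjacent envelope indices i < j the intersection is x = (a_i − a_j) / (j − i). Reading off the sorted break points: {-7, -2, 6}.
Verification: at each break x_0, at least two indices attain the minimum of min_i(a_i + i · x_0).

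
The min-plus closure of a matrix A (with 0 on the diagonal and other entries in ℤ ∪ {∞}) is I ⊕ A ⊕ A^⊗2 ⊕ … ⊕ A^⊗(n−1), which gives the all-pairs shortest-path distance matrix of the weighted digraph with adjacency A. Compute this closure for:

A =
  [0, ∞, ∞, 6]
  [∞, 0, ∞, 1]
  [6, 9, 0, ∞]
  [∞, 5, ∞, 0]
Closure =
  [0, 11, ∞, 6]
  [∞, 0, ∞, 1]
  [6, 9, 0, 10]
  [∞, 5, ∞, 0]

This is the Floyd-Warshall all-pairs shortest-path computation. For each intermediate vertex k = 0, 1, …, 3, update dist[i][j] ← min(dist[i][j], dist[i][k] + dist[k][j]). The final matrix gives, for each (i, j), the minimum total weight of any directed path from i to j (possibly empty when i = j).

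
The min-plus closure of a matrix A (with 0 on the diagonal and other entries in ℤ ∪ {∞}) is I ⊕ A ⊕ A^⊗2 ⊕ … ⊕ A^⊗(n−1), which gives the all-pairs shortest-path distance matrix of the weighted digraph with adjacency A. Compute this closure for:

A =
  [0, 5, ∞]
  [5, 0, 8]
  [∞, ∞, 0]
Closure =
  [0, 5, 13]
  [5, 0, 8]
  [∞, ∞, 0]

This is the Floyd-Warshall all-pairs shortest-path computation. For each intermediate vertex k = 0, 1, …, 2, update dist[i][j] ← min(dist[i][j], dist[i][k] + dist[k][j]). The final matrix gives, for each (i, j), the minimum total weight of any directed path from i to j (possibly empty when i = j).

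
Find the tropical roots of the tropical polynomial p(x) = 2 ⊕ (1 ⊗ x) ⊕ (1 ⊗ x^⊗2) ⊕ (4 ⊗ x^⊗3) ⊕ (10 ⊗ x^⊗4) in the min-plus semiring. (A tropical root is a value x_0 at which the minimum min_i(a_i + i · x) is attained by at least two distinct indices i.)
Roots: {-6, -3, 0, 1}

Each tropical root is a break point of the lower envelope of the lines y = a_i + i · x (there are 5 lines, with slopes 0, 1, ..., 4). Only the lines that attain the minimum somewhere contribute to roots; other lines are dominated. Here the surviving (envelope) indices are i = 4, i = 3, i = 2, i = 1, i = 0.
Intersections between consecutive envelope lines give the roots: for adjacent envelope indices i < j the intersection is x = (a_i − a_j) / (j − i). Reading off the sorted break points: {-6, -3, 0, 1}.
Verification: at each break x_0, at least two indices attain the minimum of min_i(a_i + i · x_0).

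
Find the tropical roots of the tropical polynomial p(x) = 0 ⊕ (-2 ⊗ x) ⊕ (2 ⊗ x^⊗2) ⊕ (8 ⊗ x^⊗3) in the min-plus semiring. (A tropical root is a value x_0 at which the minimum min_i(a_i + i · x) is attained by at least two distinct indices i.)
Roots: {-6, -4, 2}

Each tropical root is a break point of the lower envelope of the lines y = a_i + i · x (there are 4 lines, with slopes 0, 1, ..., 3). Only the lines that attain the minimum somewhere contribute to roots; other lines are dominated. Here the surviving (envelope) indices are i = 3, i = 2, i = 1, i = 0.
Intersections between consecutive envelope lines give the roots: for adjacent envelope indices i < j the intersection is x = (a_i − a_j) / (j − i). Reading off the sorted break points: {-6, -4, 2}.
Verification: at each break x_0, at least two indices attain the minimum of min_i(a_i + i · x_0).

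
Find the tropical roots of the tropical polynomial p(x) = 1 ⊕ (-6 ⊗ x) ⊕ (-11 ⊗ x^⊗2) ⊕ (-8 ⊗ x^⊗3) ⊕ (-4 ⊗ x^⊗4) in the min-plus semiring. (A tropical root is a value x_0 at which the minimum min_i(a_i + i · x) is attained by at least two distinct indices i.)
Roots: {-4, -3, 5, 7}

Each tropical root is a break point of the lower envelope of the lines y = a_i + i · x (there are 5 lines, with slopes 0, 1, ..., 4). Only the lines that attain the minimum somewhere contribute to roots; other lines are dominated. Here the surviving (envelope) indices are i = 4, i = 3, i = 2, i = 1, i = 0.
Intersections between consecutive envelope lines give the roots: for adjacent envelope indices i < j the intersection is x = (a_i − a_j) / (j − i). Reading off the sorted break points: {-4, -3, 5, 7}.
Verification: at each break x_0, at least two indices attain the minimum of min_i(a_i + i · x_0).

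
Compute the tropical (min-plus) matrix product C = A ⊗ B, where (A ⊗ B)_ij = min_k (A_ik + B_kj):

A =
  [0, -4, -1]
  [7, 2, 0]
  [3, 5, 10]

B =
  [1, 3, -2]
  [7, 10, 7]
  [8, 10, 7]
A ⊗ B =
  [1, 3, -2]
  [8, 10, 5]
  [4, 6, 1]

Apply the min-plus product entry-by-entry:
  C[0][0] = min over k of (A[0][0] + B[0][0] = 0 + 1 = 1, A[0][1] + B[1][0] = -4 + 7 = 3, A[0][2] + B[2][0] = -1 + 8 = 7) = 1 (attained at k = 0)
  C[0][1] = min over k of (A[0][0] + B[0][1] = 0 + 3 = 3, A[0][1] + B[1][1] = -4 + 10 = 6, A[0][2] + B[2][1] = -1 + 10 = 9) = 3 (attained at k = 0)
  C[0][2] = min over k of (A[0][0] + B[0][2] = 0 + -2 = -2, A[0][1] + B[1][2] = -4 + 7 = 3, A[0][2] + B[2][2] = -1 + 7 = 6) = -2 (attained at k = 0)
  C[1][0] = min over k of (A[1][0] + B[0][0] = 7 + 1 = 8, A[1][1] + B[1][0] = 2 + 7 = 9, A[1][2] + B[2][0] = 0 + 8 = 8) = 8 (attained at k = 0)
  C[1][1] = min over k of (A[1][0] + B[0][1] = 7 + 3 = 10, A[1][1] + B[1][1] = 2 + 10 = 12, A[1][2] + B[2][1] = 0 + 10 = 10) = 10 (attained at k = 0)
  C[1][2] = min over k of (A[1][0] + B[0][2] = 7 + -2 = 5, A[1][1] + B[1][2] = 2 + 7 = 9, A[1][2] + B[2][2] = 0 + 7 = 7) = 5 (attained at k = 0)
  C[2][0] = min over k of (A[2][0] + B[0][0] = 3 + 1 = 4, A[2][1] + B[1][0] = 5 + 7 = 12, A[2][2] + B[2][0] = 10 + 8 = 18) = 4 (attained at k = 0)
  C[2][1] = min over k of (A[2][0] + B[0][1] = 3 + 3 = 6, A[2][1] + B[1][1] = 5 + 10 = 15, A[2][2] + B[2][1] = 10 + 10 = 20) = 6 (attained at k = 0)
  C[2][2] = min over k of (A[2][0] + B[0][2] = 3 + -2 = 1, A[2][1] + B[1][2] = 5 + 7 = 12, A[2][2] + B[2][2] = 10 + 7 = 17) = 1 (attained at k = 0)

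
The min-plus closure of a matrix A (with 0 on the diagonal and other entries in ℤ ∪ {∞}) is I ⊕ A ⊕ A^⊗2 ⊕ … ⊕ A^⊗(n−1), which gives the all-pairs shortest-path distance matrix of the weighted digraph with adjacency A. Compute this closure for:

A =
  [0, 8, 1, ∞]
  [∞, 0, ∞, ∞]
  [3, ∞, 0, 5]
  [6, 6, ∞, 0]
Closure =
  [0, 8, 1, 6]
  [∞, 0, ∞, ∞]
  [3, 11, 0, 5]
  [6, 6, 7, 0]

This is the Floyd-Warshall all-pairs shortest-path computation. For each intermediate vertex k = 0, 1, …, 3, update dist[i][j] ← min(dist[i][j], dist[i][k] + dist[k][j]). The final matrix gives, for each (i, j), the minimum total weight of any directed path from i to j (possibly empty when i = j).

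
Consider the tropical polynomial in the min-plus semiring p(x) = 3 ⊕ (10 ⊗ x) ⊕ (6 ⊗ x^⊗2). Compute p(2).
p(2) = 3

A tropical monomial a ⊗ x^⊗i evaluates to a + i · x. Evaluating each term at x = 2:
  Term 0 contributes 3 + 0 · 2 = 3
  Term 1 contributes 10 + 1 · 2 = 12
  Term 2 contributes 6 + 2 · 2 = 10
p(2) = ⊕ of these = min[3, 12, 10] = 3.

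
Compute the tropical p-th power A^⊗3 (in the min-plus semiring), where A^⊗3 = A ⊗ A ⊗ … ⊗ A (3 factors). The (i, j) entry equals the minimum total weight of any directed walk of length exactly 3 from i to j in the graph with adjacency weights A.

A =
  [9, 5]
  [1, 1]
A^⊗3 =
  [7, 7]
  [3, 3]

Each entry (A^⊗3)_ij equals the minimum over all length-3 walks i = v_0 → v_1 → … → v_3 = j of Σ_t A[v_t][v_{t+1}]. For example, for (i, j) = (0, 1) we minimise over 4 possible intermediate vertex sequences; the minimum is 7, attained along the walk 0 → 1 → 1 → 1.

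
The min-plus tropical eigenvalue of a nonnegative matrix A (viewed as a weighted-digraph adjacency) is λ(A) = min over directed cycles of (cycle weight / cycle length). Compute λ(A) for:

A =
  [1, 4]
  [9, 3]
λ(A) = 1

Enumerate directed cycles and compute their means (weight / length). Sample:
  cycle 0 → 0: weight = 1, length = 1, mean = 1/1 ≈ 1.000
  cycle 1 → 1: weight = 3, length = 1, mean = 3/1 ≈ 3.000
  cycle 0 → 1 → 0: weight = 13, length = 2, mean = 13/2 ≈ 6.500
  cycle 1 → 0 → 1: weight = 13, length = 2, mean = 13/2 ≈ 6.500
Minimum mean = 1.000, attained e.g. along the cycle 0 → 0 with weight 1 and length 1. So λ(A) = 1/1 = 1.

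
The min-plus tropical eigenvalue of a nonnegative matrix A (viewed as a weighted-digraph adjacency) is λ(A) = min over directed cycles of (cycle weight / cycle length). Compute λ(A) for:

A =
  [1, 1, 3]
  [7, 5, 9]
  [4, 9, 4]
λ(A) = 1

Enumerate directed cycles and compute their means (weight / length). Sample:
  cycle 0 → 0: weight = 1, length = 1, mean = 1/1 ≈ 1.000
  cycle 1 → 1: weight = 5, length = 1, mean = 5/1 ≈ 5.000
  cycle 2 → 2: weight = 4, length = 1, mean = 4/1 ≈ 4.000
  cycle 0 → 1 → 0: weight = 8, length = 2, mean = 8/2 ≈ 4.000
  cycle 0 → 2 → 0: weight = 7, length = 2, mean = 7/2 ≈ 3.500
  cycle 1 → 0 → 1: weight = 8, length = 2, mean = 8/2 ≈ 4.000
Minimum mean = 1.000, attained e.g. along the cycle 0 → 0 with weight 1 and length 1. So λ(A) = 1/1 = 1.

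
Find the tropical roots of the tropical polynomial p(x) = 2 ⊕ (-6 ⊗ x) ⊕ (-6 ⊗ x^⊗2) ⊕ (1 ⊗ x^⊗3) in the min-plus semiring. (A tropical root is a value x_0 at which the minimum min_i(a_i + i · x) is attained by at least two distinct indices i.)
Roots: {-7, 0, 8}

Each tropical root is a break point of the lower envelope of the lines y = a_i + i · x (there are 4 lines, with slopes 0, 1, ..., 3). Only the lines that attain the minimum somewhere contribute to roots; other lines are dominated. Here the surviving (envelope) indices are i = 3, i = 2, i = 1, i = 0.
Intersections between consecutive envelope lines give the roots: for adjacent envelope indices i < j the intersection is x = (a_i − a_j) / (j − i). Reading off the sorted break points: {-7, 0, 8}.
Verification: at each break x_0, at least two indices attain the minimum of min_i(a_i + i · x_0).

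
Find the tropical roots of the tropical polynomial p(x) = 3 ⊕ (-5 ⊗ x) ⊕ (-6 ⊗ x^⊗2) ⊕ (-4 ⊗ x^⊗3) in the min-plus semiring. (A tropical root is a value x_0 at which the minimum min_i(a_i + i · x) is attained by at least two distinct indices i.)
Roots: {-2, 1, 8}

Each tropical root is a break point of the lower envelope of the lines y = a_i + i · x (there are 4 lines, with slopes 0, 1, ..., 3). Only the lines that attain the minimum somewhere contribute to roots; other lines are dominated. Here the surviving (envelope) indices are i = 3, i = 2, i = 1, i = 0.
Intersections between consecutive envelope lines give the roots: for adjacent envelope indices i < j the intersection is x = (a_i − a_j) / (j − i). Reading off the sorted break points: {-2, 1, 8}.
Verification: at each break x_0, at least two indices attain the minimum of min_i(a_i + i · x_0).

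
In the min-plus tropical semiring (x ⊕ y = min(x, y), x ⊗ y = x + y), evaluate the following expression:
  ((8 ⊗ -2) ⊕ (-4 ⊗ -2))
((8 ⊗ -2) ⊕ (-4 ⊗ -2)) = -6

Expand innermost to outermost. Recall ⊕ takes the minimum of its arguments and ⊗ takes their sum. Working out the expression ((8 ⊗ -2) ⊕ (-4 ⊗ -2)) gives -6.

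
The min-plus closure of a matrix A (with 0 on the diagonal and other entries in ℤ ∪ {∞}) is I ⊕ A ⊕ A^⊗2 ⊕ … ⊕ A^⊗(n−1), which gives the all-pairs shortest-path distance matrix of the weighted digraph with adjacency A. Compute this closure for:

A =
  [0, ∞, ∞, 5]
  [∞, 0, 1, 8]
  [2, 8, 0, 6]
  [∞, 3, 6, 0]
Closure =
  [0, 8, 9, 5]
  [3, 0, 1, 7]
  [2, 8, 0, 6]
  [6, 3, 4, 0]

This is the Floyd-Warshall all-pairs shortest-path computation. For each intermediate vertex k = 0, 1, …, 3, update dist[i][j] ← min(dist[i][j], dist[i][k] + dist[k][j]). The final matrix gives, for each (i, j), the minimum total weight of any directed path from i to j (possibly empty when i = j).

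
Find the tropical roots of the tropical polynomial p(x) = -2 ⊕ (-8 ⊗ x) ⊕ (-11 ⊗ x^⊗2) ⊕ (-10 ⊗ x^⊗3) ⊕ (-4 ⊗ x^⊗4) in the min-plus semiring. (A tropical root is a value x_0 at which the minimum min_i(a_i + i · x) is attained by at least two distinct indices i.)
Roots: {-6, -1, 3, 6}

Each tropical root is a break point of the lower envelope of the lines y = a_i + i · x (there are 5 lines, with slopes 0, 1, ..., 4). Only the lines that attain the minimum somewhere contribute to roots; other lines are dominated. Here the surviving (envelope) indices are i = 4, i = 3, i = 2, i = 1, i = 0.
Intersections between consecutive envelope lines give the roots: for adjacent envelope indices i < j the intersection is x = (a_i − a_j) / (j − i). Reading off the sorted break points: {-6, -1, 3, 6}.
Verification: at each break x_0, at least two indices attain the minimum of min_i(a_i + i · x_0).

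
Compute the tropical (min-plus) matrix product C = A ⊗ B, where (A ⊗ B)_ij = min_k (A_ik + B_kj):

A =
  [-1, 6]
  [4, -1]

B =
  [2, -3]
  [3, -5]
A ⊗ B =
  [1, -4]
  [2, -6]

Apply the min-plus product entry-by-entry:
  C[0][0] = min over k of (A[0][0] + B[0][0] = -1 + 2 = 1, A[0][1] + B[1][0] = 6 + 3 = 9) = 1 (attained at k = 0)
  C[0][1] = min over k of (A[0][0] + B[0][1] = -1 + -3 = -4, A[0][1] + B[1][1] = 6 + -5 = 1) = -4 (attained at k = 0)
  C[1][0] = min over k of (A[1][0] + B[0][0] = 4 + 2 = 6, A[1][1] + B[1][0] = -1 + 3 = 2) = 2 (attained at k = 1)
  C[1][1] = min over k of (A[1][0] + B[0][1] = 4 + -3 = 1, A[1][1] + B[1][1] = -1 + -5 = -6) = -6 (attained at k = 1)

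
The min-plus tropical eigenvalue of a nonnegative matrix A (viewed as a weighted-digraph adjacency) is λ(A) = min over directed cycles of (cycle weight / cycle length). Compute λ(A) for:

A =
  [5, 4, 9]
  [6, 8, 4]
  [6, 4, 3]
λ(A) = 3

Enumerate directed cycles and compute their means (weight / length). Sample:
  cycle 0 → 0: weight = 5, length = 1, mean = 5/1 ≈ 5.000
  cycle 1 → 1: weight = 8, length = 1, mean = 8/1 ≈ 8.000
  cycle 2 → 2: weight = 3, length = 1, mean = 3/1 ≈ 3.000
  cycle 0 → 1 → 0: weight = 10, length = 2, mean = 10/2 ≈ 5.000
  cycle 0 → 2 → 0: weight = 15, length = 2, mean = 15/2 ≈ 7.500
  cycle 1 → 0 → 1: weight = 10, length = 2, mean = 10/2 ≈ 5.000
Minimum mean = 3.000, attained e.g. along the cycle 2 → 2 with weight 3 and length 1. So λ(A) = 3/1 = 3.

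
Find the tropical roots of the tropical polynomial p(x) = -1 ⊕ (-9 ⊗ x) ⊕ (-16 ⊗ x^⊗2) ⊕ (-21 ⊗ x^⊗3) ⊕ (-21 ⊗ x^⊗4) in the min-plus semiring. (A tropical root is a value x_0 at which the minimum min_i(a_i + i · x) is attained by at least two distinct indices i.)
Roots: {0, 5, 7, 8}

Each tropical root is a break point of the lower envelope of the lines y = a_i + i · x (there are 5 lines, with slopes 0, 1, ..., 4). Only the lines that attain the minimum somewhere contribute to roots; other lines are dominated. Here the surviving (envelope) indices are i = 4, i = 3, i = 2, i = 1, i = 0.
Intersections between consecutive envelope lines give the roots: for adjacent envelope indices i < j the intersection is x = (a_i − a_j) / (j − i). Reading off the sorted break points: {0, 5, 7, 8}.
Verification: at each break x_0, at least two indices attain the minimum of min_i(a_i + i · x_0).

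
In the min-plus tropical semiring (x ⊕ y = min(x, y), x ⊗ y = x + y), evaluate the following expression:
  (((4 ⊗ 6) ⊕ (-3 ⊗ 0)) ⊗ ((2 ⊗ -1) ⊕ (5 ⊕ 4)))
(((4 ⊗ 6) ⊕ (-3 ⊗ 0)) ⊗ ((2 ⊗ -1) ⊕ (5 ⊕ 4))) = -2

Expand innermost to outermost. Recall ⊕ takes the minimum of its arguments and ⊗ takes their sum. Working out the expression (((4 ⊗ 6) ⊕ (-3 ⊗ 0)) ⊗ ((2 ⊗ -1) ⊕ (5 ⊕ 4))) gives -2.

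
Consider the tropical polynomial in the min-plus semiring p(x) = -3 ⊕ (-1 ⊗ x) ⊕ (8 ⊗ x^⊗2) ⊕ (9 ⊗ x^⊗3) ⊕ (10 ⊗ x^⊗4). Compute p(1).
p(1) = -3

A tropical monomial a ⊗ x^⊗i evaluates to a + i · x. Evaluating each term at x = 1:
  Term 0 contributes -3 + 0 · 1 = -3
  Term 1 contributes -1 + 1 · 1 = 0
  Term 2 contributes 8 + 2 · 1 = 10
  Term 3 contributes 9 + 3 · 1 = 12
  Term 4 contributes 10 + 4 · 1 = 14
p(1) = ⊕ of these = min[-3, 0, 10, 12, 14] = -3.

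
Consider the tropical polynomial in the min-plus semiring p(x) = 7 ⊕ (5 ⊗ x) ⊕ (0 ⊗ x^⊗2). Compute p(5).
p(5) = 7

A tropical monomial a ⊗ x^⊗i evaluates to a + i · x. Evaluating each term at x = 5:
  Term 0 contributes 7 + 0 · 5 = 7
  Term 1 contributes 5 + 1 · 5 = 10
  Term 2 contributes 0 + 2 · 5 = 10
p(5) = ⊕ of these = min[7, 10, 10] = 7.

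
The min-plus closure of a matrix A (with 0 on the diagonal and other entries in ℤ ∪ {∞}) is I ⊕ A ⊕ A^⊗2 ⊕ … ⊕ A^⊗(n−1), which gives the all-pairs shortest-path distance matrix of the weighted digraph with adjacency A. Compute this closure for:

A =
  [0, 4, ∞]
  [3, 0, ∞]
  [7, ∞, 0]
Closure =
  [0, 4, ∞]
  [3, 0, ∞]
  [7, 11, 0]

This is the Floyd-Warshall all-pairs shortest-path computation. For each intermediate vertex k = 0, 1, …, 2, update dist[i][j] ← min(dist[i][j], dist[i][k] + dist[k][j]). The final matrix gives, for each (i, j), the minimum total weight of any directed path from i to j (possibly empty when i = j).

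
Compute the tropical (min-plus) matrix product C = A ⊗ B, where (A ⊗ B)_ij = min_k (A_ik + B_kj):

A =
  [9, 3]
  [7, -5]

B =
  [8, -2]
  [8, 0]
A ⊗ B =
  [11, 3]
  [3, -5]

Apply the min-plus product entry-by-entry:
  C[0][0] = min over k of (A[0][0] + B[0][0] = 9 + 8 = 17, A[0][1] + B[1][0] = 3 + 8 = 11) = 11 (attained at k = 1)
  C[0][1] = min over k of (A[0][0] + B[0][1] = 9 + -2 = 7, A[0][1] + B[1][1] = 3 + 0 = 3) = 3 (attained at k = 1)
  C[1][0] = min over k of (A[1][0] + B[0][0] = 7 + 8 = 15, A[1][1] + B[1][0] = -5 + 8 = 3) = 3 (attained at k = 1)
  C[1][1] = min over k of (A[1][0] + B[0][1] = 7 + -2 = 5, A[1][1] + B[1][1] = -5 + 0 = -5) = -5 (attained at k = 1)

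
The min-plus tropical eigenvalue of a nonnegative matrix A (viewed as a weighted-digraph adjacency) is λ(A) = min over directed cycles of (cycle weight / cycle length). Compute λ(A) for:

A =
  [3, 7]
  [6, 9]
λ(A) = 3

Enumerate directed cycles and compute their means (weight / length). Sample:
  cycle 0 → 0: weight = 3, length = 1, mean = 3/1 ≈ 3.000
  cycle 1 → 1: weight = 9, length = 1, mean = 9/1 ≈ 9.000
  cycle 0 → 1 → 0: weight = 13, length = 2, mean = 13/2 ≈ 6.500
  cycle 1 → 0 → 1: weight = 13, length = 2, mean = 13/2 ≈ 6.500
Minimum mean = 3.000, attained e.g. along the cycle 0 → 0 with weight 3 and length 1. So λ(A) = 3/1 = 3.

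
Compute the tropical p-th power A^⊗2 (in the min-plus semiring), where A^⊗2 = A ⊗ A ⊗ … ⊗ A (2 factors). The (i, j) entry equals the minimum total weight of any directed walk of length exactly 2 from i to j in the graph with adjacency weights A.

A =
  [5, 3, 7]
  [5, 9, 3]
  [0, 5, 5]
A^⊗2 =
  [7, 8, 6]
  [3, 8, 8]
  [5, 3, 7]

Each entry (A^⊗2)_ij equals the minimum over all length-2 walks i = v_0 → v_1 → … → v_2 = j of Σ_t A[v_t][v_{t+1}]. For example, for (i, j) = (0, 2) we minimise over 3 possible intermediate vertex sequences; the minimum is 6, attained along the walk 0 → 1 → 2.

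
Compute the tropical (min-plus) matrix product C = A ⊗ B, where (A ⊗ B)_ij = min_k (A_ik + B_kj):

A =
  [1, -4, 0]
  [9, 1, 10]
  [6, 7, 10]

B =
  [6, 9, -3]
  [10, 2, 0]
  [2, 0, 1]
A ⊗ B =
  [2, -2, -4]
  [11, 3, 1]
  [12, 9, 3]

Apply the min-plus product entry-by-entry:
  C[0][0] = min over k of (A[0][0] + B[0][0] = 1 + 6 = 7, A[0][1] + B[1][0] = -4 + 10 = 6, A[0][2] + B[2][0] = 0 + 2 = 2) = 2 (attained at k = 2)
  C[0][1] = min over k of (A[0][0] + B[0][1] = 1 + 9 = 10, A[0][1] + B[1][1] = -4 + 2 = -2, A[0][2] + B[2][1] = 0 + 0 = 0) = -2 (attained at k = 1)
  C[0][2] = min over k of (A[0][0] + B[0][2] = 1 + -3 = -2, A[0][1] + B[1][2] = -4 + 0 = -4, A[0][2] + B[2][2] = 0 + 1 = 1) = -4 (attained at k = 1)
  C[1][0] = min over k of (A[1][0] + B[0][0] = 9 + 6 = 15, A[1][1] + B[1][0] = 1 + 10 = 11, A[1][2] + B[2][0] = 10 + 2 = 12) = 11 (attained at k = 1)
  C[1][1] = min over k of (A[1][0] + B[0][1] = 9 + 9 = 18, A[1][1] + B[1][1] = 1 + 2 = 3, A[1][2] + B[2][1] = 10 + 0 = 10) = 3 (attained at k = 1)
  C[1][2] = min over k of (A[1][0] + B[0][2] = 9 + -3 = 6, A[1][1] + B[1][2] = 1 + 0 = 1, A[1][2] + B[2][2] = 10 + 1 = 11) = 1 (attained at k = 1)
  C[2][0] = min over k of (A[2][0] + B[0][0] = 6 + 6 = 12, A[2][1] + B[1][0] = 7 + 10 = 17, A[2][2] + B[2][0] = 10 + 2 = 12) = 12 (attained at k = 0)
  C[2][1] = min over k of (A[2][0] + B[0][1] = 6 + 9 = 15, A[2][1] + B[1][1] = 7 + 2 = 9, A[2][2] + B[2][1] = 10 + 0 = 10) = 9 (attained at k = 1)
  C[2][2] = min over k of (A[2][0] + B[0][2] = 6 + -3 = 3, A[2][1] + B[1][2] = 7 + 0 = 7, A[2][2] + B[2][2] = 10 + 1 = 11) = 3 (attained at k = 0)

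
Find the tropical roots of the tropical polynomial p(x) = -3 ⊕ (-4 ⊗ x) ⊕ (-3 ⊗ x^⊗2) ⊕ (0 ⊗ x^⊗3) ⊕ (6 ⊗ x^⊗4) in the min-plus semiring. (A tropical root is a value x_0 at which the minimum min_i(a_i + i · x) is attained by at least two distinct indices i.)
Roots: {-6, -3, -1, 1}

Each tropical root is a break point of the lower envelope of the lines y = a_i + i · x (there are 5 lines, with slopes 0, 1, ..., 4). Only the lines that attain the minimum somewhere contribute to roots; other lines are dominated. Here the surviving (envelope) indices are i = 4, i = 3, i = 2, i = 1, i = 0.
Intersections between consecutive envelope lines give the roots: for adjacent envelope indices i < j the intersection is x = (a_i − a_j) / (j − i). Reading off the sorted break points: {-6, -3, -1, 1}.
Verification: at each break x_0, at least two indices attain the minimum of min_i(a_i + i · x_0).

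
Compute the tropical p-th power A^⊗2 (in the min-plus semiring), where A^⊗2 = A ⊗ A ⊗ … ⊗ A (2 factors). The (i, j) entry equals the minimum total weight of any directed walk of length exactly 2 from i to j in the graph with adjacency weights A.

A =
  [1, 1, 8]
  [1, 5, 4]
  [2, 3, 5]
A^⊗2 =
  [2, 2, 5]
  [2, 2, 9]
  [3, 3, 7]

Each entry (A^⊗2)_ij equals the minimum over all length-2 walks i = v_0 → v_1 → … → v_2 = j of Σ_t A[v_t][v_{t+1}]. For example, for (i, j) = (0, 2) we minimise over 3 possible intermediate vertex sequences; the minimum is 5, attained along the walk 0 → 1 → 2.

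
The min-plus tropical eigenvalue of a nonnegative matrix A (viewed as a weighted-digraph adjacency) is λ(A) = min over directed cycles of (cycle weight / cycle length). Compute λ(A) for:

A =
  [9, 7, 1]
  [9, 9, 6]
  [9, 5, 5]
λ(A) = 5

Enumerate directed cycles and compute their means (weight / length). Sample:
  cycle 0 → 0: weight = 9, length = 1, mean = 9/1 ≈ 9.000
  cycle 1 → 1: weight = 9, length = 1, mean = 9/1 ≈ 9.000
  cycle 2 → 2: weight = 5, length = 1, mean = 5/1 ≈ 5.000
  cycle 0 → 1 → 0: weight = 16, length = 2, mean = 16/2 ≈ 8.000
  cycle 0 → 2 → 0: weight = 10, length = 2, mean = 10/2 ≈ 5.000
  cycle 1 → 0 → 1: weight = 16, length = 2, mean = 16/2 ≈ 8.000
Minimum mean = 5.000, attained e.g. along the cycle 2 → 2 with weight 5 and length 1. So λ(A) = 5/1 = 5.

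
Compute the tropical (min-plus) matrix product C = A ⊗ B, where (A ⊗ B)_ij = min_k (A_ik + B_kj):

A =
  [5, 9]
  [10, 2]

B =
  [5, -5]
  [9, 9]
A ⊗ B =
  [10, 0]
  [11, 5]

Apply the min-plus product entry-by-entry:
  C[0][0] = min over k of (A[0][0] + B[0][0] = 5 + 5 = 10, A[0][1] + B[1][0] = 9 + 9 = 18) = 10 (attained at k = 0)
  C[0][1] = min over k of (A[0][0] + B[0][1] = 5 + -5 = 0, A[0][1] + B[1][1] = 9 + 9 = 18) = 0 (attained at k = 0)
  C[1][0] = min over k of (A[1][0] + B[0][0] = 10 + 5 = 15, A[1][1] + B[1][0] = 2 + 9 = 11) = 11 (attained at k = 1)
  C[1][1] = min over k of (A[1][0] + B[0][1] = 10 + -5 = 5, A[1][1] + B[1][1] = 2 + 9 = 11) = 5 (attained at k = 0)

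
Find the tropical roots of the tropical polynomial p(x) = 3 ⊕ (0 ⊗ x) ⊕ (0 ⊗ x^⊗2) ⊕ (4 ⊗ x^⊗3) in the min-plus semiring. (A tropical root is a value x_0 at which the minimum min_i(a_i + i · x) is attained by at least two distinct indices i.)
Roots: {-4, 0, 3}

Each tropical root is a break point of the lower envelope of the lines y = a_i + i · x (there are 4 lines, with slopes 0, 1, ..., 3). Only the lines that attain the minimum somewhere contribute to roots; other lines are dominated. Here the surviving (envelope) indices are i = 3, i = 2, i = 1, i = 0.
Intersections between consecutive envelope lines give the roots: for adjacent envelope indices i < j the intersection is x = (a_i − a_j) / (j − i). Reading off the sorted break points: {-4, 0, 3}.
Verification: at each break x_0, at least two indices attain the minimum of min_i(a_i + i · x_0).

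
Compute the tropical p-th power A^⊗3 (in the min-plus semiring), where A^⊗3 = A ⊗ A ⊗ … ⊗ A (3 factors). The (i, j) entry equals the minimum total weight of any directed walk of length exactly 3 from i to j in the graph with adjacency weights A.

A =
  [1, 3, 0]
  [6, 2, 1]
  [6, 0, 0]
A^⊗3 =
  [3, 0, 0]
  [7, 1, 1]
  [6, 0, 0]

Each entry (A^⊗3)_ij equals the minimum over all length-3 walks i = v_0 → v_1 → … → v_3 = j of Σ_t A[v_t][v_{t+1}]. For example, for (i, j) = (0, 2) we minimise over 9 possible intermediate vertex sequences; the minimum is 0, attained along the walk 0 → 2 → 2 → 2.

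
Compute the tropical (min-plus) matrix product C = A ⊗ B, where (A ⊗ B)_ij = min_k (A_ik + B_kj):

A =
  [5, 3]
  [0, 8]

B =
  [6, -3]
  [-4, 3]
A ⊗ B =
  [-1, 2]
  [4, -3]

Apply the min-plus product entry-by-entry:
  C[0][0] = min over k of (A[0][0] + B[0][0] = 5 + 6 = 11, A[0][1] + B[1][0] = 3 + -4 = -1) = -1 (attained at k = 1)
  C[0][1] = min over k of (A[0][0] + B[0][1] = 5 + -3 = 2, A[0][1] + B[1][1] = 3 + 3 = 6) = 2 (attained at k = 0)
  C[1][0] = min over k of (A[1][0] + B[0][0] = 0 + 6 = 6, A[1][1] + B[1][0] = 8 + -4 = 4) = 4 (attained at k = 1)
  C[1][1] = min over k of (A[1][0] + B[0][1] = 0 + -3 = -3, A[1][1] + B[1][1] = 8 + 3 = 11) = -3 (attained at k = 0)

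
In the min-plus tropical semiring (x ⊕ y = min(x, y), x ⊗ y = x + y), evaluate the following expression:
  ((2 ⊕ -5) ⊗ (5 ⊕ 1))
((2 ⊕ -5) ⊗ (5 ⊕ 1)) = -4

Expand innermost to outermost. Recall ⊕ takes the minimum of its arguments and ⊗ takes their sum. Working out the expression ((2 ⊕ -5) ⊗ (5 ⊕ 1)) gives -4.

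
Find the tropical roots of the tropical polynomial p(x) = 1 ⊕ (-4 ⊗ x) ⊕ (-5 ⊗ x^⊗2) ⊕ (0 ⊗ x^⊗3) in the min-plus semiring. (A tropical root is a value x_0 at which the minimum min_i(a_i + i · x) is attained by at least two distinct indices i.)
Roots: {-5, 1, 5}

Each tropical root is a break point of the lower envelope of the lines y = a_i + i · x (there are 4 lines, with slopes 0, 1, ..., 3). Only the lines that attain the minimum somewhere contribute to roots; other lines are dominated. Here the surviving (envelope) indices are i = 3, i = 2, i = 1, i = 0.
Intersections between consecutive envelope lines give the roots: for adjacent envelope indices i < j the intersection is x = (a_i − a_j) / (j − i). Reading off the sorted break points: {-5, 1, 5}.
Verification: at each break x_0, at least two indices attain the minimum of min_i(a_i + i · x_0).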